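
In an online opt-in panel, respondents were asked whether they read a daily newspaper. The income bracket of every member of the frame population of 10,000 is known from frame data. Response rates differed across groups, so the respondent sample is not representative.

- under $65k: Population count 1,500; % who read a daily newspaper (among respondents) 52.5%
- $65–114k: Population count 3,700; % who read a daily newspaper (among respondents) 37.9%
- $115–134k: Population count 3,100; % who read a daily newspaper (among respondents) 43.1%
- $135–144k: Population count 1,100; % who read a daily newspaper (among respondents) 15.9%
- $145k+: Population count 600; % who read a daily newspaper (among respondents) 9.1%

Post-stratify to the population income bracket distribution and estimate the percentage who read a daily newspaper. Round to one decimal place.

37.6%

Each cell contributes population-share × respondent value:
  under $65k: (1,500/10,000) × 52.5 = 7.875
  $65–114k: (3,700/10,000) × 37.9 = 14.023
  $115–134k: (3,100/10,000) × 43.1 = 13.361
  $135–144k: (1,100/10,000) × 15.9 = 1.749
  $145k+: (600/10,000) × 9.1 = 0.546
Post-stratified estimate = 37.554 → 37.6%.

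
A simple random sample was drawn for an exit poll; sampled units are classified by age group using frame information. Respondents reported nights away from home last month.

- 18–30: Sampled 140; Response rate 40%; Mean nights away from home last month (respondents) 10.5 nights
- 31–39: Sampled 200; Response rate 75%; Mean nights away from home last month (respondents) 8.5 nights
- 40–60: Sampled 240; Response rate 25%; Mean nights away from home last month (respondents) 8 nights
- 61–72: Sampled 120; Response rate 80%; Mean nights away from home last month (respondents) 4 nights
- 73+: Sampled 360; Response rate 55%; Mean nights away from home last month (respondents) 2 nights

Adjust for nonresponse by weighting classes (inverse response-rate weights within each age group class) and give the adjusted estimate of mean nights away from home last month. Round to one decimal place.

5.9

Inverse-response-rate weighting restores each class to its sampled count, so class totals weight by n_sampled:
  18–30: 140 × 10.5 = 1470
  31–39: 200 × 8.5 = 1700
  40–60: 240 × 8 = 1920
  61–72: 120 × 4 = 480
  73+: 360 × 2 = 720
Adjusted estimate = 6290 / 1,060 = 5.93396 → 5.9.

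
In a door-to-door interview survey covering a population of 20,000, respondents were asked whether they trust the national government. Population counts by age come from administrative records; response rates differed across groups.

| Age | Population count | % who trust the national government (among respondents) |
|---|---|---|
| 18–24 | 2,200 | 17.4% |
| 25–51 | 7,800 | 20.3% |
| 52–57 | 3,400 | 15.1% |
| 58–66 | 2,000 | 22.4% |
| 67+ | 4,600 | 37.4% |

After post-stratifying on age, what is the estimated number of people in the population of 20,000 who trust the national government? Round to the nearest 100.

Apply each group's respondent rate to its population count:
  18–24: 2,200 × 17.4% = 382.8
  25–51: 7,800 × 20.3% = 1583.4
  52–57: 3,400 × 15.1% = 513.4
  58–66: 2,000 × 22.4% = 448
  67+: 4,600 × 37.4% = 1720.4
Estimated total = 4648 → 4,600.

4,600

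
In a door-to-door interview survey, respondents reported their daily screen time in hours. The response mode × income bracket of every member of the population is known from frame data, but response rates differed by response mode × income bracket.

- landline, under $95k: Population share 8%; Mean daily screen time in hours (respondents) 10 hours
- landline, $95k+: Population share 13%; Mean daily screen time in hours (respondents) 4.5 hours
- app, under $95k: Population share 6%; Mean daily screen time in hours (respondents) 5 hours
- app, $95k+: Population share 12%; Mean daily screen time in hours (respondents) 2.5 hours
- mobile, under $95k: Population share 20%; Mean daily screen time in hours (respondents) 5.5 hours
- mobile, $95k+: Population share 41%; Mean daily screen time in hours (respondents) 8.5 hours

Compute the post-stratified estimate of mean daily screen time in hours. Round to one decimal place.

Reweight to the known response mode × income bracket distribution:
  landline, under $95k: 0.08 × 10 = 0.8
  landline, $95k+: 0.13 × 4.5 = 0.585
  app, under $95k: 0.06 × 5 = 0.3
  app, $95k+: 0.12 × 2.5 = 0.3
  mobile, under $95k: 0.2 × 5.5 = 1.1
  mobile, $95k+: 0.41 × 8.5 = 3.485
Post-stratified estimate = 6.57 → 6.6.

6.6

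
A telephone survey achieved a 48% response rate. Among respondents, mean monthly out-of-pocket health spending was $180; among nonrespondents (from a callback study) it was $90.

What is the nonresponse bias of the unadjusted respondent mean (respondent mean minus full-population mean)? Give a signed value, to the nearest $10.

Nonresponse fraction = 1 − 0.48 = 0.52.
Bias = (nonresponse fraction) × (respondent mean − nonrespondent mean)
     = 0.52 × (180 − 90) = 0.52 × 90 = 46.8.

+$50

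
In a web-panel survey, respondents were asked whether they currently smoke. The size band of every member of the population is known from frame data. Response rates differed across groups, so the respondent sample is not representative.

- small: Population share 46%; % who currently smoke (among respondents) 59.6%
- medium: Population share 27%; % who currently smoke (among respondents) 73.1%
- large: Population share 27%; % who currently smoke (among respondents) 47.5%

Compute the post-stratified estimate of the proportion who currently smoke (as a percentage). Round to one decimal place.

Reweight to the known size band distribution:
  small: 0.46 × 59.6 = 27.416
  medium: 0.27 × 73.1 = 19.737
  large: 0.27 × 47.5 = 12.825
Post-stratified estimate = 59.978 → 60.0%.

60.0%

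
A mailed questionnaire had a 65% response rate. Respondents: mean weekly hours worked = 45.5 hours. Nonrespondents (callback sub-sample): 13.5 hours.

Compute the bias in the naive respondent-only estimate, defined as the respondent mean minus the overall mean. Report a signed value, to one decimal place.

Nonresponse fraction = 1 − 0.65 = 0.35.
Bias = (nonresponse fraction) × (respondent mean − nonrespondent mean)
     = 0.35 × (45.5 − 13.5) = 0.35 × 32 = 11.2.

+11.2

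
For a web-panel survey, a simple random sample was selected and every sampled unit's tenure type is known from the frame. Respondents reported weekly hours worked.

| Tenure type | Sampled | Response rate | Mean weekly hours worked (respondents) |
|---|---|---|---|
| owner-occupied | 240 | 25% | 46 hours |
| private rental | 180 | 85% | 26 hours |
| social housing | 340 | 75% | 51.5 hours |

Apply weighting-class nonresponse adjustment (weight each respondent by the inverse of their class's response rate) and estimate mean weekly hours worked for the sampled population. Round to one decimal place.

Weighting each respondent by the inverse class response rate inflates each class back to its sampled size, so the class weight is n_sampled:
  owner-occupied: 240 × 46 = 11,040
  private rental: 180 × 26 = 4680
  social housing: 340 × 51.5 = 17,510
Adjusted estimate = 33,230 / 760 = 43.7237 → 43.7.

43.7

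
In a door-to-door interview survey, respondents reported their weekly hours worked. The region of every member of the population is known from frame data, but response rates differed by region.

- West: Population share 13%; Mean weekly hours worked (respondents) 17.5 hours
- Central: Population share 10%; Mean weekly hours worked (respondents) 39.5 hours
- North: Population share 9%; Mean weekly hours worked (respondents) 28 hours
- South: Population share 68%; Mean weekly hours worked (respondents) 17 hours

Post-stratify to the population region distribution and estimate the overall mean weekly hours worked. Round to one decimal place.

Each cell contributes population-share × respondent value:
  West: 0.13 × 17.5 = 2.275
  Central: 0.1 × 39.5 = 3.95
  North: 0.09 × 28 = 2.52
  South: 0.68 × 17 = 11.56
Post-stratified estimate = 20.305 → 20.3.

20.3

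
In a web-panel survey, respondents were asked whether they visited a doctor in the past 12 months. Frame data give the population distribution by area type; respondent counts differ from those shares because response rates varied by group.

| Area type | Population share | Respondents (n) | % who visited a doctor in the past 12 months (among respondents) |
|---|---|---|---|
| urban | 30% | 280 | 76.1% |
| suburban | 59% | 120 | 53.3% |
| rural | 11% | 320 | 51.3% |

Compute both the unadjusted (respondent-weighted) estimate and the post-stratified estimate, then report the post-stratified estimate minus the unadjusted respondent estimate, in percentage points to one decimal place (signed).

-1.4 percentage points

Naive respondent-only estimate (weights = respondent counts):
  (280/720)×76.1 + (120/720)×53.3 + (320/720)×51.3 = 61.2778%
Post-stratified estimate weights by population shares:
  0.3×76.1 + 0.59×53.3 + 0.11×51.3 = 59.92%
Difference = 59.92 − 61.2778 = -1.3578 pp.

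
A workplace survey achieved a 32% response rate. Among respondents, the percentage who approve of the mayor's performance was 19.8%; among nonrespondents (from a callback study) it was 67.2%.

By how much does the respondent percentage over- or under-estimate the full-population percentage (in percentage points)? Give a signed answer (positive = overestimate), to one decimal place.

Nonresponse fraction = 1 − 0.32 = 0.68.
Bias = (nonresponse fraction) × (respondent percentage − nonrespondent percentage)
     = 0.68 × (19.8 − 67.2) = 0.68 × -47.4 = -32.232.

-32.2 percentage points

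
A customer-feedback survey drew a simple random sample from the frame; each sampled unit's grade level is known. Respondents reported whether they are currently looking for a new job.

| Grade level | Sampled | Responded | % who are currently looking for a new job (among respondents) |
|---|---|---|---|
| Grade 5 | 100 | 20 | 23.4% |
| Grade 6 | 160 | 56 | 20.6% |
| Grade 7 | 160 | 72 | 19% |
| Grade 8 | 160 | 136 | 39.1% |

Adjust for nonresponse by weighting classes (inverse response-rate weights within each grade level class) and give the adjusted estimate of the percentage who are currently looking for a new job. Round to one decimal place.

25.7%

Class response rates: Grade 5 20/100 = 20%, Grade 6 56/160 = 35%, Grade 7 72/160 = 45%, Grade 8 136/160 = 85%.
Each respondent's weight = sampled/responded in their class; summing within a class gives n_sampled, so:
  Grade 5: 100 × 23.4 = 2340
  Grade 6: 160 × 20.6 = 3296
  Grade 7: 160 × 19 = 3040
  Grade 8: 160 × 39.1 = 6256
Adjusted estimate = 14,932 / 580 = 25.7448 → 25.7%.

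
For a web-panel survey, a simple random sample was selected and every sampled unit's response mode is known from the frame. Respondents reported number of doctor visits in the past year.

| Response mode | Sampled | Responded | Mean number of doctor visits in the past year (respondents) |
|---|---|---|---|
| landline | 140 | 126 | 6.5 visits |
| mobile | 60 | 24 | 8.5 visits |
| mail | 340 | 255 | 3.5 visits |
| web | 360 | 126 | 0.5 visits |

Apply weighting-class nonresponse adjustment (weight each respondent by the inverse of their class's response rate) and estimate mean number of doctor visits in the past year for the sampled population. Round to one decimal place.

3.1

Response rates by class: landline 126/140 = 90%, mobile 24/60 = 40%, mail 255/340 = 75%, web 126/360 = 35%.
Inverse-response-rate weighting restores each class to its sampled count, so class totals weight by n_sampled:
  landline: 140 × 6.5 = 910
  mobile: 60 × 8.5 = 510
  mail: 340 × 3.5 = 1190
  web: 360 × 0.5 = 180
Adjusted estimate = 2790 / 900 = 3.1 → 3.1.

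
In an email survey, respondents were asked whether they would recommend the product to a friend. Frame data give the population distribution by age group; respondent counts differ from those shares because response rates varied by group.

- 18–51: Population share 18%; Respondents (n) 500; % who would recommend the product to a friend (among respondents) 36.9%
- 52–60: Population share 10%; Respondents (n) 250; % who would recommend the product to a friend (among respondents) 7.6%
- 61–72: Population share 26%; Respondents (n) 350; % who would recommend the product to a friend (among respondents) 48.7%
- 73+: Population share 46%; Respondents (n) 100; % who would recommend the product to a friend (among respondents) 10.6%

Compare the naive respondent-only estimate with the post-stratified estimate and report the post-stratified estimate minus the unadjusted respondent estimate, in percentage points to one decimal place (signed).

-7.1 percentage points

Unadjusted (pooled respondent) estimate weights by respondent counts:
  (500/1200)×36.9 + (250/1200)×7.6 + (350/1200)×48.7 + (100/1200)×10.6 = 32.0458%
Post-stratifying to population shares instead:
  0.18×36.9 + 0.1×7.6 + 0.26×48.7 + 0.46×10.6 = 24.94%
Difference = 24.94 − 32.0458 = -7.1058 pp.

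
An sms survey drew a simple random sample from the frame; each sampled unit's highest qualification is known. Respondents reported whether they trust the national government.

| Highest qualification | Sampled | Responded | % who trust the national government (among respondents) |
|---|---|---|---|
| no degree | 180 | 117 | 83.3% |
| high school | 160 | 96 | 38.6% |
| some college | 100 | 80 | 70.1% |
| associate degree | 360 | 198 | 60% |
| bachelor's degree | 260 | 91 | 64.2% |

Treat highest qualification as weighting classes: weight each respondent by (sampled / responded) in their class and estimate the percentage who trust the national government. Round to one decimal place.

Response rates by class: no degree 117/180 = 65%, high school 96/160 = 60%, some college 80/100 = 80%, associate degree 198/360 = 55%, bachelor's degree 91/260 = 35%.
With weight = n_sampled/n_responded per class, the weighted class total is n_sampled:
  no degree: 180 × 83.3 = 14,994
  high school: 160 × 38.6 = 6176
  some college: 100 × 70.1 = 7010
  associate degree: 360 × 60 = 21,600
  bachelor's degree: 260 × 64.2 = 16,692
Adjusted estimate = 66,472 / 1,060 = 62.7094 → 62.7%.

62.7%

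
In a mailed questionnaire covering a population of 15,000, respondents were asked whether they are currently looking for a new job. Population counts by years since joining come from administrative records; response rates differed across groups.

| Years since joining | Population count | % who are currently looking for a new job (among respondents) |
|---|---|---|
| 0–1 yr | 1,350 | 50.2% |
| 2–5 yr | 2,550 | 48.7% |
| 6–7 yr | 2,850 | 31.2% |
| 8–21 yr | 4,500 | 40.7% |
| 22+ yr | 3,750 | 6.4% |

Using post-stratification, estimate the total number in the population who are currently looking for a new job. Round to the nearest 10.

Each cell contributes its population count × the respondent rate:
  0–1 yr: 1,350 × 50.2% = 677.7
  2–5 yr: 2,550 × 48.7% = 1241.85
  6–7 yr: 2,850 × 31.2% = 889.2
  8–21 yr: 4,500 × 40.7% = 1831.5
  22+ yr: 3,750 × 6.4% = 240
Estimated total = 4880.25 → 4,880.

4,880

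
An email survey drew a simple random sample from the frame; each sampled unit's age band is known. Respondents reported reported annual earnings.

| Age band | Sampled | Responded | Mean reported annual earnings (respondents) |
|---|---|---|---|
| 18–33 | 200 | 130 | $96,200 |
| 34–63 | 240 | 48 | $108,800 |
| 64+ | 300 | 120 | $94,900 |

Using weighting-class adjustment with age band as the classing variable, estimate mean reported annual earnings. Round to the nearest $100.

$99,800

Response rates by class: 18–33 130/200 = 65%, 34–63 48/240 = 20%, 64+ 120/300 = 40%.
Weighting each respondent by the inverse class response rate inflates each class back to its sampled size, so the class weight is n_sampled:
  18–33: 200 × 96,200 = 19,240,000
  34–63: 240 × 108,800 = 26,112,000
  64+: 300 × 94,900 = 28,470,000
Adjusted estimate = 73,822,000 / 740 = 99759.5 → $99,800.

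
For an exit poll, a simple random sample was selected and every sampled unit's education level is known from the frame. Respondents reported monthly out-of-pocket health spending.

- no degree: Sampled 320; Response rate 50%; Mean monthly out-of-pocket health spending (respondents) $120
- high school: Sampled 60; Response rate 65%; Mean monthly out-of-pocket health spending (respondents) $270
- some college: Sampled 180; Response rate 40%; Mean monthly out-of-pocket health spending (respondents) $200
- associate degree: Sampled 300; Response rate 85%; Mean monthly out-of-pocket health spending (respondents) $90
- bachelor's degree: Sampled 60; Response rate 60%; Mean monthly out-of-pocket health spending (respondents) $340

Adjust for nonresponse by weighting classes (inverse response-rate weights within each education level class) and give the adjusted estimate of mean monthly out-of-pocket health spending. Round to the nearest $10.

$150

Weighting each respondent by the inverse class response rate inflates each class back to its sampled size, so the class weight is n_sampled:
  no degree: 320 × 120 = 38,400
  high school: 60 × 270 = 16,200
  some college: 180 × 200 = 36,000
  associate degree: 300 × 90 = 27,000
  bachelor's degree: 60 × 340 = 20,400
Adjusted estimate = 138,000 / 920 = 150 → $150.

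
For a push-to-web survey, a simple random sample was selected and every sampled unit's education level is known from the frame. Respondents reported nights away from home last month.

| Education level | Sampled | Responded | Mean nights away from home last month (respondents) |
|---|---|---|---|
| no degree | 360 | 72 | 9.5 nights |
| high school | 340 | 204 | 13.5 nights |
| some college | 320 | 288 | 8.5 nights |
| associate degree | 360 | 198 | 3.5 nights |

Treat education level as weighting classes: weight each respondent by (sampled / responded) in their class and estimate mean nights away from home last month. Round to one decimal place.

8.7

Response rates by class: no degree 72/360 = 20%, high school 204/340 = 60%, some college 288/320 = 90%, associate degree 198/360 = 55%.
With weight = n_sampled/n_responded per class, the weighted class total is n_sampled:
  no degree: 360 × 9.5 = 3420
  high school: 340 × 13.5 = 4590
  some college: 320 × 8.5 = 2720
  associate degree: 360 × 3.5 = 1260
Adjusted estimate = 11,990 / 1,380 = 8.68841 → 8.7.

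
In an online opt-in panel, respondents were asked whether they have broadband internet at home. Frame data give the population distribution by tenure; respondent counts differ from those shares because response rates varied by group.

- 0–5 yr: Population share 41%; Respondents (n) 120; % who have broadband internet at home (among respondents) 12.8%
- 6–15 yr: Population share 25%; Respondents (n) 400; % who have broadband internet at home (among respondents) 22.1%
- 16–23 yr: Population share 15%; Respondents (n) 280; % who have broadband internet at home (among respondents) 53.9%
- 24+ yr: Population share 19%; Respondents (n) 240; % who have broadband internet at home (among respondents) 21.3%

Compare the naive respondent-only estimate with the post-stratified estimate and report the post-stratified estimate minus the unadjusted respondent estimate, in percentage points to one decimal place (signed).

-6.5 percentage points

Naive respondent-only estimate (weights = respondent counts):
  (120/1040)×12.8 + (400/1040)×22.1 + (280/1040)×53.9 + (240/1040)×21.3 = 29.4038%
Post-stratified estimate weights by population shares:
  0.41×12.8 + 0.25×22.1 + 0.15×53.9 + 0.19×21.3 = 22.905%
Difference = 22.905 − 29.4038 = -6.4988 pp.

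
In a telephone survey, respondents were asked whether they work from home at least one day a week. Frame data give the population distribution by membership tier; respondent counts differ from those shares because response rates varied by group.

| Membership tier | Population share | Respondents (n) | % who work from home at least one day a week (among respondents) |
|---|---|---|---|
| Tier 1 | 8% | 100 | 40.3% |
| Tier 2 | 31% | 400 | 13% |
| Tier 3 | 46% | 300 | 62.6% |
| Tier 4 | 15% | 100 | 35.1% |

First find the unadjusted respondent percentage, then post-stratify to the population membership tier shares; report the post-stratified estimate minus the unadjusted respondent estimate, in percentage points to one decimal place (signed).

Unadjusted (pooled respondent) estimate weights by respondent counts:
  (100/900)×40.3 + (400/900)×13 + (300/900)×62.6 + (100/900)×35.1 = 35.0222%
Post-stratifying to population shares instead:
  0.08×40.3 + 0.31×13 + 0.46×62.6 + 0.15×35.1 = 41.315%
Difference = 41.315 − 35.0222 = 6.2928 pp.

+6.3 percentage points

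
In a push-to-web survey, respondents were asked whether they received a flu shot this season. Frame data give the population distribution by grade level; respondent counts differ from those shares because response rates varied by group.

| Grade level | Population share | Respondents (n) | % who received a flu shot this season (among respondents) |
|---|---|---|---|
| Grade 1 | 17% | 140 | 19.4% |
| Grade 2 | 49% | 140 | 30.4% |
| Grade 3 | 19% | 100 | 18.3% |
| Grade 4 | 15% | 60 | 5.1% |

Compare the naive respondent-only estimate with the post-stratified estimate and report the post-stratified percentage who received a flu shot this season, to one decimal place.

Without adjustment, the pooled respondent share is:
  (140/440)×19.4 + (140/440)×30.4 + (100/440)×18.3 + (60/440)×5.1 = 20.7%
Post-stratifying to population shares instead:
  0.17×19.4 + 0.49×30.4 + 0.19×18.3 + 0.15×5.1 = 22.436%

22.4%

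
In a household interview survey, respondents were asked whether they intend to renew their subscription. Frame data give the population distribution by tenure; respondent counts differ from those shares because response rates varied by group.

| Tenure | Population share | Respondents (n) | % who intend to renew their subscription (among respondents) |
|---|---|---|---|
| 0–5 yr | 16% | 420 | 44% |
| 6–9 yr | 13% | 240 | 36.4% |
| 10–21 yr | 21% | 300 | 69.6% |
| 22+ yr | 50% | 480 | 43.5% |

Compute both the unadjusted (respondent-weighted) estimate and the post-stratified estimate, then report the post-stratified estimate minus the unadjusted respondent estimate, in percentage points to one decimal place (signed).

+0.2 percentage points

Unadjusted (pooled respondent) estimate weights by respondent counts:
  (420/1440)×44 + (240/1440)×36.4 + (300/1440)×69.6 + (480/1440)×43.5 = 47.9%
Post-stratifying to population shares instead:
  0.16×44 + 0.13×36.4 + 0.21×69.6 + 0.5×43.5 = 48.138%
Difference = 48.138 − 47.9 = 0.238 pp.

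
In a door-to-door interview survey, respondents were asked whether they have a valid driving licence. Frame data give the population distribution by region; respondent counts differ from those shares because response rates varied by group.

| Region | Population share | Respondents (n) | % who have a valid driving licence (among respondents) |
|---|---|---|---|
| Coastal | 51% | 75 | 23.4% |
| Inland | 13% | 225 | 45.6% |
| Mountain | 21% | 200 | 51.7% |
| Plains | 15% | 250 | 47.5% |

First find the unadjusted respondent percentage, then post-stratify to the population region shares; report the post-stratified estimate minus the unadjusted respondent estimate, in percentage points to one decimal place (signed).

Naive respondent-only estimate (weights = respondent counts):
  (75/750)×23.4 + (225/750)×45.6 + (200/750)×51.7 + (250/750)×47.5 = 45.64%
Reweighting by population region shares:
  0.51×23.4 + 0.13×45.6 + 0.21×51.7 + 0.15×47.5 = 35.844%
Difference = 35.844 − 45.64 = -9.796 pp.

-9.8 percentage points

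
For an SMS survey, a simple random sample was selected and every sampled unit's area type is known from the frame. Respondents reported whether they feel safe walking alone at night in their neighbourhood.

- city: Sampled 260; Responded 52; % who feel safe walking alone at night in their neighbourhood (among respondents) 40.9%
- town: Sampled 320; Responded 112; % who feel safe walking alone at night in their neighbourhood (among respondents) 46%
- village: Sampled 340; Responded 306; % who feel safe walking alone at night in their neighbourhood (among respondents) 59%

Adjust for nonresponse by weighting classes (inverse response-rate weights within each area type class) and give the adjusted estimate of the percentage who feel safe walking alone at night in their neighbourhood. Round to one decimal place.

Response rates by class: city 52/260 = 20%, town 112/320 = 35%, village 306/340 = 90%.
With weight = n_sampled/n_responded per class, the weighted class total is n_sampled:
  city: 260 × 40.9 = 10,634
  town: 320 × 46 = 14,720
  village: 340 × 59 = 20,060
Adjusted estimate = 45,414 / 920 = 49.363 → 49.4%.

49.4%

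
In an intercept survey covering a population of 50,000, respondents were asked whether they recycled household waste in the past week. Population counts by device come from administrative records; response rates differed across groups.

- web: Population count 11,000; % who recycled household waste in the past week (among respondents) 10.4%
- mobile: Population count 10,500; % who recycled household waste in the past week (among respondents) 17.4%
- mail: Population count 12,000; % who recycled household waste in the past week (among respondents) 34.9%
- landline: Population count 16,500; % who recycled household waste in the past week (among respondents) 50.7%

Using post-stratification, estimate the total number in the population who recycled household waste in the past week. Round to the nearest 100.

Each cell contributes its population count × the respondent rate:
  web: 11,000 × 10.4% = 1144
  mobile: 10,500 × 17.4% = 1827
  mail: 12,000 × 34.9% = 4188
  landline: 16,500 × 50.7% = 8365.5
Estimated total = 15524.5 → 15,500.

15,500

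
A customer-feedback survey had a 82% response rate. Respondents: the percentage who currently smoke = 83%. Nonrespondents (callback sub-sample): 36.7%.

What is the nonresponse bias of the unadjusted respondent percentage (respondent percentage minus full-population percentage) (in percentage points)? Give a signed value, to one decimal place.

Nonresponse fraction = 1 − 0.82 = 0.18.
Bias = (nonresponse fraction) × (respondent percentage − nonrespondent percentage)
     = 0.18 × (83 − 36.7) = 0.18 × 46.3 = 8.334.

+8.3 percentage points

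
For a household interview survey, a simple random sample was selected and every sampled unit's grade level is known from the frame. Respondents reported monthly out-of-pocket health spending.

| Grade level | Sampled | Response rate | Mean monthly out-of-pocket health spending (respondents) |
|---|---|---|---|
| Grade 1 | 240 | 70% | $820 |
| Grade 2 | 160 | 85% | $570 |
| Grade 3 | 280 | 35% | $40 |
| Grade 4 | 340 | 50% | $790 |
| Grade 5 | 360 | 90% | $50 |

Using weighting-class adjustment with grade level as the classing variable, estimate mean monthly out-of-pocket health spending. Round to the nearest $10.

Weighting each respondent by the inverse class response rate inflates each class back to its sampled size, so the class weight is n_sampled:
  Grade 1: 240 × 820 = 196,800
  Grade 2: 160 × 570 = 91,200
  Grade 3: 280 × 40 = 11,200
  Grade 4: 340 × 790 = 268,600
  Grade 5: 360 × 50 = 18,000
Adjusted estimate = 585,800 / 1,380 = 424.493 → $420.

$420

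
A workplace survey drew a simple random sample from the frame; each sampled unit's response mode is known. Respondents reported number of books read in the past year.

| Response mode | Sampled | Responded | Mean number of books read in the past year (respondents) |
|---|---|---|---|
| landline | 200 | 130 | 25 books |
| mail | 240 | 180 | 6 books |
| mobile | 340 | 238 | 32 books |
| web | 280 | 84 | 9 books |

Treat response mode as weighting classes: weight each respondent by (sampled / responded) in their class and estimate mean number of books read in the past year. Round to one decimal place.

18.7

Class response rates: landline 130/200 = 65%, mail 180/240 = 75%, mobile 238/340 = 70%, web 84/280 = 30%.
Inverse-response-rate weighting restores each class to its sampled count, so class totals weight by n_sampled:
  landline: 200 × 25 = 5000
  mail: 240 × 6 = 1440
  mobile: 340 × 32 = 10,880
  web: 280 × 9 = 2520
Adjusted estimate = 19,840 / 1,060 = 18.717 → 18.7.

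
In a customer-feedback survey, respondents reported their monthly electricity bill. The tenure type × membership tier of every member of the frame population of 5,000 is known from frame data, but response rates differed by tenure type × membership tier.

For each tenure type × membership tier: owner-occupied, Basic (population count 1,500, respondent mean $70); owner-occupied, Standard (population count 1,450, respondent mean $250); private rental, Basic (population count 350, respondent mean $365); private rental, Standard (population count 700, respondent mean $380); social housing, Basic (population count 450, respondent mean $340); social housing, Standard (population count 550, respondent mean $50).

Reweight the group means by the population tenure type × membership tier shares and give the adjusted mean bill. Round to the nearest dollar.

$208

Reweight to the known tenure type × membership tier distribution:
  owner-occupied, Basic: (1,500/5,000) × 70 = 21
  owner-occupied, Standard: (1,450/5,000) × 250 = 72.5
  private rental, Basic: (350/5,000) × 365 = 25.55
  private rental, Standard: (700/5,000) × 380 = 53.2
  social housing, Basic: (450/5,000) × 340 = 30.6
  social housing, Standard: (550/5,000) × 50 = 5.5
Post-stratified estimate = 208.35 → $208.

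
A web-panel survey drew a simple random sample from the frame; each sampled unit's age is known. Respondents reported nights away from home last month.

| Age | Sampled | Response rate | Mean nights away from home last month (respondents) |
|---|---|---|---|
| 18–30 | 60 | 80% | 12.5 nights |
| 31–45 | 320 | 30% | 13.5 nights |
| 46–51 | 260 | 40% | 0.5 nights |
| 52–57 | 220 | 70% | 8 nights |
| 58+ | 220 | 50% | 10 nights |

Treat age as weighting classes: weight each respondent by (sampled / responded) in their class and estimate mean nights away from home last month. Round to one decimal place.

8.5

Weighting each respondent by the inverse class response rate inflates each class back to its sampled size, so the class weight is n_sampled:
  18–30: 60 × 12.5 = 750
  31–45: 320 × 13.5 = 4320
  46–51: 260 × 0.5 = 130
  52–57: 220 × 8 = 1760
  58+: 220 × 10 = 2200
Adjusted estimate = 9160 / 1,080 = 8.48148 → 8.5.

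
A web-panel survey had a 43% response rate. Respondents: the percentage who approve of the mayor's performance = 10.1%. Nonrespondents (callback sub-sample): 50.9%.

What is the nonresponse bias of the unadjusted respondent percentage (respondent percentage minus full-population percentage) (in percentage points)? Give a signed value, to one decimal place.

Nonresponse fraction = 1 − 0.43 = 0.57.
Bias = (nonresponse fraction) × (respondent percentage − nonrespondent percentage)
     = 0.57 × (10.1 − 50.9) = 0.57 × -40.8 = -23.256.

-23.3 percentage points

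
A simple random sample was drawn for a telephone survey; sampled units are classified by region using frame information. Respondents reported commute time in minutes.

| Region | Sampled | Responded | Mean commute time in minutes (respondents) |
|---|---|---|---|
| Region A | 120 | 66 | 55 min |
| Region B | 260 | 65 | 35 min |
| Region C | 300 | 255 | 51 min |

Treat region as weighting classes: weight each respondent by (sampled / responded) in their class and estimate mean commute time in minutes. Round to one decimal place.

Class response rates: Region A 66/120 = 55%, Region B 65/260 = 25%, Region C 255/300 = 85%.
With weight = n_sampled/n_responded per class, the weighted class total is n_sampled:
  Region A: 120 × 55 = 6600
  Region B: 260 × 35 = 9100
  Region C: 300 × 51 = 15,300
Adjusted estimate = 31,000 / 680 = 45.5882 → 45.6.

45.6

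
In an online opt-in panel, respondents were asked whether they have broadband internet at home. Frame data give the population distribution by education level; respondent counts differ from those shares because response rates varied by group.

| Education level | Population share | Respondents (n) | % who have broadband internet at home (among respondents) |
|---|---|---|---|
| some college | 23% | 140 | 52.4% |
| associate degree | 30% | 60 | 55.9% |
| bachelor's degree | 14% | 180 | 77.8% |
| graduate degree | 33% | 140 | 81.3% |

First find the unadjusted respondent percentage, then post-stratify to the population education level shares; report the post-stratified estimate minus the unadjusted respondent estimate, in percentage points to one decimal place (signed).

-2.8 percentage points

Naive respondent-only estimate (weights = respondent counts):
  (140/520)×52.4 + (60/520)×55.9 + (180/520)×77.8 + (140/520)×81.3 = 69.3769%
Post-stratifying to population shares instead:
  0.23×52.4 + 0.3×55.9 + 0.14×77.8 + 0.33×81.3 = 66.543%
Difference = 66.543 − 69.3769 = -2.8339 pp.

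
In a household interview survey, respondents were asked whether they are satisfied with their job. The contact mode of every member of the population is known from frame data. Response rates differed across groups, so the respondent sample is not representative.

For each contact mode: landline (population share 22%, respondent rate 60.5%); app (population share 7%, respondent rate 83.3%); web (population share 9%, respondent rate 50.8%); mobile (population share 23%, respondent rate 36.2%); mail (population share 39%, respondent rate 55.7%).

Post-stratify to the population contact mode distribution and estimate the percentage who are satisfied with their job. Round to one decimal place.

Post-stratification weights by population share, not respondent share:
  landline: 0.22 × 60.5 = 13.31
  app: 0.07 × 83.3 = 5.831
  web: 0.09 × 50.8 = 4.572
  mobile: 0.23 × 36.2 = 8.326
  mail: 0.39 × 55.7 = 21.723
Post-stratified estimate = 53.762 → 53.8%.

53.8%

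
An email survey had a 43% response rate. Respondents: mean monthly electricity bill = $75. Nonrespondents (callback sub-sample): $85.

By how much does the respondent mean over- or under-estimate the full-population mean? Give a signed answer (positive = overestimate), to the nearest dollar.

-$6

Nonresponse fraction = 1 − 0.43 = 0.57.
Bias = (nonresponse fraction) × (respondent mean − nonrespondent mean)
     = 0.57 × (75 − 85) = 0.57 × -10 = -5.7.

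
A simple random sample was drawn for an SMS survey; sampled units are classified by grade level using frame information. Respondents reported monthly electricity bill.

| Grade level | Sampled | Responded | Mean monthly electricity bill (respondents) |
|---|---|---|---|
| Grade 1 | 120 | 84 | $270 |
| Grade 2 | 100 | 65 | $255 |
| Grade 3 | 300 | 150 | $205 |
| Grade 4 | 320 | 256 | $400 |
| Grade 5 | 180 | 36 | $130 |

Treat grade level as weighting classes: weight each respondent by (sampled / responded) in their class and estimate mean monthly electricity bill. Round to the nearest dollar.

Response rates by class: Grade 1 84/120 = 70%, Grade 2 65/100 = 65%, Grade 3 150/300 = 50%, Grade 4 256/320 = 80%, Grade 5 36/180 = 20%.
With weight = n_sampled/n_responded per class, the weighted class total is n_sampled:
  Grade 1: 120 × 270 = 32,400
  Grade 2: 100 × 255 = 25,500
  Grade 3: 300 × 205 = 61,500
  Grade 4: 320 × 400 = 128,000
  Grade 5: 180 × 130 = 23,400
Adjusted estimate = 270,800 / 1,020 = 265.49 → $265.

$265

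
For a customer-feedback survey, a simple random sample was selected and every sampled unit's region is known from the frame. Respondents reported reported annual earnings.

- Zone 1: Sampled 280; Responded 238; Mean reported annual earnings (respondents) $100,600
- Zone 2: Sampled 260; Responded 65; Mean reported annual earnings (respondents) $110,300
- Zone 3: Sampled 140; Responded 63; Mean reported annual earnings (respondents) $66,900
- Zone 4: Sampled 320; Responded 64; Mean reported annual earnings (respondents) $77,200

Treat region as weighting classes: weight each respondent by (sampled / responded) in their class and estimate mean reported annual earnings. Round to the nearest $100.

$90,900

Response rates by class: Zone 1 238/280 = 85%, Zone 2 65/260 = 25%, Zone 3 63/140 = 45%, Zone 4 64/320 = 20%.
With weight = n_sampled/n_responded per class, the weighted class total is n_sampled:
  Zone 1: 280 × 100,600 = 28,168,000
  Zone 2: 260 × 110,300 = 28,678,000
  Zone 3: 140 × 66,900 = 9,366,000
  Zone 4: 320 × 77,200 = 24,704,000
Adjusted estimate = 90,916,000 / 1,000 = 90,916 → $90,900.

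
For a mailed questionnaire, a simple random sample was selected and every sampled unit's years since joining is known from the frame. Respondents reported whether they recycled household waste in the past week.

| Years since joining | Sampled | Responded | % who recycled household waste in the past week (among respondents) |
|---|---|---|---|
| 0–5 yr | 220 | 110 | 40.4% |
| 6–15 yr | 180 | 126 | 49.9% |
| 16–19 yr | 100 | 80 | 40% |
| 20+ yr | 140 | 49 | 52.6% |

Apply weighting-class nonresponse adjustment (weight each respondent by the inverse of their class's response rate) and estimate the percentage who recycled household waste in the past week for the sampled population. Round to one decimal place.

Response rates by class: 0–5 yr 110/220 = 50%, 6–15 yr 126/180 = 70%, 16–19 yr 80/100 = 80%, 20+ yr 49/140 = 35%.
Inverse-response-rate weighting restores each class to its sampled count, so class totals weight by n_sampled:
  0–5 yr: 220 × 40.4 = 8888
  6–15 yr: 180 × 49.9 = 8982
  16–19 yr: 100 × 40 = 4000
  20+ yr: 140 × 52.6 = 7364
Adjusted estimate = 29,234 / 640 = 45.6781 → 45.7%.

45.7%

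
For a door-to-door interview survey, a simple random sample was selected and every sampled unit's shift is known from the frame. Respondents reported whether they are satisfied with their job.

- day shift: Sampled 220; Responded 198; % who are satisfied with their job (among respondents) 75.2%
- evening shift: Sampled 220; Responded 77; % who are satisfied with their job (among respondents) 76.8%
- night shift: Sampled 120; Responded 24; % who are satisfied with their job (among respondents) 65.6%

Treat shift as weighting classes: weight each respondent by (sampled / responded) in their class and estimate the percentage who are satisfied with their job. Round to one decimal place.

Response rates by class: day shift 198/220 = 90%, evening shift 77/220 = 35%, night shift 24/120 = 20%.
Weighting each respondent by the inverse class response rate inflates each class back to its sampled size, so the class weight is n_sampled:
  day shift: 220 × 75.2 = 16,544
  evening shift: 220 × 76.8 = 16,896
  night shift: 120 × 65.6 = 7872
Adjusted estimate = 41,312 / 560 = 73.7714 → 73.8%.

73.8%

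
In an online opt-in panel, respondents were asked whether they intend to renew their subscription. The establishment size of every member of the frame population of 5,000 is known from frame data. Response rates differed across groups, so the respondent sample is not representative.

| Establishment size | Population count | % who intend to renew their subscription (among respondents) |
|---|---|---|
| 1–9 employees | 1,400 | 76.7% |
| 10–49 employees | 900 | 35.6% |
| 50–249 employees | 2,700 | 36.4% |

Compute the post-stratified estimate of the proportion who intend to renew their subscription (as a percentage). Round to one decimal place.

47.5%

Weight each group's respondent value by its population share:
  1–9 employees: (1,400/5,000) × 76.7 = 21.476
  10–49 employees: (900/5,000) × 35.6 = 6.408
  50–249 employees: (2,700/5,000) × 36.4 = 19.656
Post-stratified estimate = 47.54 → 47.5%.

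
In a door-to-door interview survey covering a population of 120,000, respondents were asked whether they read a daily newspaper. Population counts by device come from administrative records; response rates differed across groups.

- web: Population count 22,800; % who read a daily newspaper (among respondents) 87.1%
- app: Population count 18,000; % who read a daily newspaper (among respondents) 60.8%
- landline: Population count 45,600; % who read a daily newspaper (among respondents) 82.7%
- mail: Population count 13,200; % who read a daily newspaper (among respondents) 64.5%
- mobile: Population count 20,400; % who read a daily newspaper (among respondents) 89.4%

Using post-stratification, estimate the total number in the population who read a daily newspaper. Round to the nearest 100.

95,300

Apply each group's respondent rate to its population count:
  web: 22,800 × 87.1% = 19858.8
  app: 18,000 × 60.8% = 10,944
  landline: 45,600 × 82.7% = 37711.2
  mail: 13,200 × 64.5% = 8514
  mobile: 20,400 × 89.4% = 18237.6
Estimated total = 95265.6 → 95,300.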